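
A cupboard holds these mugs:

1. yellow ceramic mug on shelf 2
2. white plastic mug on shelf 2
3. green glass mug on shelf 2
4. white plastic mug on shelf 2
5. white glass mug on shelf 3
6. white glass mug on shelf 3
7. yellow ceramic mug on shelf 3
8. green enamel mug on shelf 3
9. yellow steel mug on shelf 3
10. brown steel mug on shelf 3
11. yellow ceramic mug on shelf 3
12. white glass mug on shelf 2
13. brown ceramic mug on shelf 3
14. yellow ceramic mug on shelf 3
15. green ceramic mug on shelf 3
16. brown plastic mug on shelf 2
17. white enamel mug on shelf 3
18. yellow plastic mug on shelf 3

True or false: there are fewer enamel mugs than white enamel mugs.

False

There are 2 enamel mugs.
There is 1 white enamel mug.
The claim requires 2 < 1, which does not hold.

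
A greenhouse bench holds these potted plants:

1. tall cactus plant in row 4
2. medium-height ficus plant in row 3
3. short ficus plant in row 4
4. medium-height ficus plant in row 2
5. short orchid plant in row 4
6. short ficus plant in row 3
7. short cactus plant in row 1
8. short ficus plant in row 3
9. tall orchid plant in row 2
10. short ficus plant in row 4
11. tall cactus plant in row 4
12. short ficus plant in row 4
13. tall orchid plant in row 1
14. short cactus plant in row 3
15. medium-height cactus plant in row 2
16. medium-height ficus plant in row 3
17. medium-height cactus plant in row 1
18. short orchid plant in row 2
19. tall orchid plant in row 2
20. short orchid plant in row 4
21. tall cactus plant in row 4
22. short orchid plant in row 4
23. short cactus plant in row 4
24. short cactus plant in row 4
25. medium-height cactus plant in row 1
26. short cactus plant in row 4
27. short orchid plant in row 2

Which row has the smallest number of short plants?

Counts by row (restricted to short plants): row 4→9, row 3→3, row 2→2, row 1→1.
The minimum is 1, held uniquely by row 1.

row 1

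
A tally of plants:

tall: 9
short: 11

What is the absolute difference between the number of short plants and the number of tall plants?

2

short plants: 11. tall plants: 9.
|11 − 9| = 11 − 9 = 2.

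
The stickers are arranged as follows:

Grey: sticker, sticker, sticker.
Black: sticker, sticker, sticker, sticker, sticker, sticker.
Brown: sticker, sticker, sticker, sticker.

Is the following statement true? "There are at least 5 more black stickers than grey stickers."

False

|black stickers| = 6.
|grey stickers| = 3.
The claim requires 6 − 3 = 3 ≥ 5, which does not hold.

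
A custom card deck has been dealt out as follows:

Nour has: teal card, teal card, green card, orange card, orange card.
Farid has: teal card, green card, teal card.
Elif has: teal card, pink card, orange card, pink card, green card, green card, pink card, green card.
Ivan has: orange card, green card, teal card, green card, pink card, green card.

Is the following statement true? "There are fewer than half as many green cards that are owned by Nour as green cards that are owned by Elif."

Count of green cards owned by Nour: 1.
Count of green cards owned by Elif: 3.
The claim requires 2 × 1 = 2 < 3, which holds.

True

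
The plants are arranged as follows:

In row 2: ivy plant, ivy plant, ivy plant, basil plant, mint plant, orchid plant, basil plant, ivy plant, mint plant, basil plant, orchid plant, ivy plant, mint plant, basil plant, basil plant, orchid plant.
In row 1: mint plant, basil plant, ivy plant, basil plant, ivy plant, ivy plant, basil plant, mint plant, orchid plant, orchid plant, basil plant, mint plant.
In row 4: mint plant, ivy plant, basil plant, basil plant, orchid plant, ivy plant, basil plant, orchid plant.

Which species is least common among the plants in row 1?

orchid

Counts by species (restricted to plants in row 1): basil 4, ivy 3, mint 3, orchid 2.
The minimum is 2, held uniquely by orchid.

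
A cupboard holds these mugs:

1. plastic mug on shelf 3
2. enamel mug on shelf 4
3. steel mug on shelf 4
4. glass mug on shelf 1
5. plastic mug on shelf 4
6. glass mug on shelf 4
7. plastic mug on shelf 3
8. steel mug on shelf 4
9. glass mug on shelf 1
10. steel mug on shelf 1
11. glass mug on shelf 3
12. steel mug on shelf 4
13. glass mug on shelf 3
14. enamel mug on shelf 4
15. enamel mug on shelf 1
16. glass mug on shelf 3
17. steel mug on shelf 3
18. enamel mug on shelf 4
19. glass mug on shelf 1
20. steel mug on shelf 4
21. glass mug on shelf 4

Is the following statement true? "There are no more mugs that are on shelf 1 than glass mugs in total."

There are 5 mugs on shelf 1.
There are 8 glass mugs.
The claim requires 5 ≤ 8, which holds.

True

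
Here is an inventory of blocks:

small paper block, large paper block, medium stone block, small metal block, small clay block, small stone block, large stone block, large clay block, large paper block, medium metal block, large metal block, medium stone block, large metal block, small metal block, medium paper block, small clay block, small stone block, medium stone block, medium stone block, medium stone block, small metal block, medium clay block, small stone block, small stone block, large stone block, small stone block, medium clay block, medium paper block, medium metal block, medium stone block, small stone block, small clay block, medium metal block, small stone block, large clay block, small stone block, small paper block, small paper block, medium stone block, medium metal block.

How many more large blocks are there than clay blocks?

1

large blocks: 8.
clay blocks: 7.
8 − 7 = 1.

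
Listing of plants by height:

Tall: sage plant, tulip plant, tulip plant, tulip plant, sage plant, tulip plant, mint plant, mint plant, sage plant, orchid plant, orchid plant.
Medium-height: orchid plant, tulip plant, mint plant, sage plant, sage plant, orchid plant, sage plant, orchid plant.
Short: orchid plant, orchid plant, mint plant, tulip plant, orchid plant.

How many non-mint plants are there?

Total plants: 24; with the excluded value: 4; remaining 24 − 4 = 20.

20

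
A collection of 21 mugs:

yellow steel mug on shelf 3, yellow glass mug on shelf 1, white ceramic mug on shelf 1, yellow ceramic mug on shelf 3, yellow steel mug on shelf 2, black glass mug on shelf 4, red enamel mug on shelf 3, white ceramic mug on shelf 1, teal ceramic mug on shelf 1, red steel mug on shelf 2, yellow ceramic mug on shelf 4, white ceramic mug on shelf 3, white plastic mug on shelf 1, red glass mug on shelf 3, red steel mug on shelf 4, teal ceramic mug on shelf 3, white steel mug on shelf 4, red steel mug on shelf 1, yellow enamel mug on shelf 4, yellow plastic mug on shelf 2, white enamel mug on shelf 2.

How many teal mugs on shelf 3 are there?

1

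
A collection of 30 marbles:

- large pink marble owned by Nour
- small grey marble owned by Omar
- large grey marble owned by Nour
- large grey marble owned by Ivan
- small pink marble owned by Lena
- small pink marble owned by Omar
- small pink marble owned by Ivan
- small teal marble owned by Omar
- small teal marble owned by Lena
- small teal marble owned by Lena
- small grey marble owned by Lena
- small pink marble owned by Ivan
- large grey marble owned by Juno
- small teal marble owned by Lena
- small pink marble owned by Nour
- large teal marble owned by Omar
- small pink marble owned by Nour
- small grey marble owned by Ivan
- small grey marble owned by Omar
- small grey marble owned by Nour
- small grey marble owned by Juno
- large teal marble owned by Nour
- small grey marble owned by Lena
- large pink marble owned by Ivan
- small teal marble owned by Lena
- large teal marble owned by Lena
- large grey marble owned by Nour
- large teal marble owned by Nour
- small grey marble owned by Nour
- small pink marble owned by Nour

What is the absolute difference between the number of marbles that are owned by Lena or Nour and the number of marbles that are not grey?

marbles owned by Lena or Nour: 18. marbles that are not grey: 18.
|18 − 18| = 18 − 18 = 0.

0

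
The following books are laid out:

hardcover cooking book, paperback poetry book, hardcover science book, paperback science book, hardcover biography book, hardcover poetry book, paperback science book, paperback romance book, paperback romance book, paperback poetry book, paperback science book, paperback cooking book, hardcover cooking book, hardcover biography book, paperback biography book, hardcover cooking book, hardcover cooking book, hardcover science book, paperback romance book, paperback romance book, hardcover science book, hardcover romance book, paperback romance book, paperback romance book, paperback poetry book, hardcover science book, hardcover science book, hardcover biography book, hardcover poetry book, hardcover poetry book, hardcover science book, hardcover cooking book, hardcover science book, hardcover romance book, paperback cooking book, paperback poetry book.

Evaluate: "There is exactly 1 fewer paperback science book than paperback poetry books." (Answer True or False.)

True

|paperback science books| = 3.
|paperback poetry books| = 4.
The claim requires 4 − 3 (= 1) to equal 1, which holds.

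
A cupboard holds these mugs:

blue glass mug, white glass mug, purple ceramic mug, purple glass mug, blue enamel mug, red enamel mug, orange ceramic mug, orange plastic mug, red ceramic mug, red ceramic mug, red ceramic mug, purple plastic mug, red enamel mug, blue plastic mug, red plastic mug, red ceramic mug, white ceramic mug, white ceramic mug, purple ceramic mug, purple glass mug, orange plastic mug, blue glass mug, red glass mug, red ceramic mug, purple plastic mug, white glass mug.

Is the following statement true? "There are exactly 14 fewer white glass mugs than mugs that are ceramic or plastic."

white glass mugs: 2.
mugs that are ceramic or plastic: 16.
The claim requires 16 − 2 (= 14) to equal 14, which holds.

True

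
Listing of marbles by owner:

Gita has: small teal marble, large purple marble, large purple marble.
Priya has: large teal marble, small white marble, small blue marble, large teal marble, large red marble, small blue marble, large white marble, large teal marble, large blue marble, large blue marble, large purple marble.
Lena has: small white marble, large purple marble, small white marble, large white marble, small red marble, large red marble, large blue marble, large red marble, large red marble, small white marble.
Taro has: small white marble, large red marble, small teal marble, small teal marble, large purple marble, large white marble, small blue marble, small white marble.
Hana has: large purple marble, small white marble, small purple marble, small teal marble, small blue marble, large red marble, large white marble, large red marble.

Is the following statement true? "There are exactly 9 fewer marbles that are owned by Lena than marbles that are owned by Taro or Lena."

|marbles owned by Lena| = 10.
|marbles owned by Taro or Lena| = 18.
The claim requires 18 − 10 (= 8) to equal 9, which does not hold.

False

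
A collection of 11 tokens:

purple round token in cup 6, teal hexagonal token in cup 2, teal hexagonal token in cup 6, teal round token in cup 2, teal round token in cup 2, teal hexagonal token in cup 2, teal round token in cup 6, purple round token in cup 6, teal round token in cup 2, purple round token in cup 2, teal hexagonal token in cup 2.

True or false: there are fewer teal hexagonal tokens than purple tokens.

|teal hexagonal tokens| = 4.
|purple tokens| = 3.
The claim requires 4 < 3, which does not hold.

False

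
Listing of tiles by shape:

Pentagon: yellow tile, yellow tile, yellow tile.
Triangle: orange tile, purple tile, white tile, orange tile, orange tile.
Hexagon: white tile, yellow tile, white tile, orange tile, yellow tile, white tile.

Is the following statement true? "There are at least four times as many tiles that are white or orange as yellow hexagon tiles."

|tiles that are white or orange| = 8.
|yellow hexagon tiles| = 2.
The claim requires 8 ≥ 4 × 2 = 8, which holds.

True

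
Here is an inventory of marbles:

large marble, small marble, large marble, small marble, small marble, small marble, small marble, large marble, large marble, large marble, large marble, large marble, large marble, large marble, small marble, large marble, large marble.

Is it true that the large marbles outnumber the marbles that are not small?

large marbles: 11.
marbles that are not small: 11.
The claim requires 11 > 11, which does not hold.

False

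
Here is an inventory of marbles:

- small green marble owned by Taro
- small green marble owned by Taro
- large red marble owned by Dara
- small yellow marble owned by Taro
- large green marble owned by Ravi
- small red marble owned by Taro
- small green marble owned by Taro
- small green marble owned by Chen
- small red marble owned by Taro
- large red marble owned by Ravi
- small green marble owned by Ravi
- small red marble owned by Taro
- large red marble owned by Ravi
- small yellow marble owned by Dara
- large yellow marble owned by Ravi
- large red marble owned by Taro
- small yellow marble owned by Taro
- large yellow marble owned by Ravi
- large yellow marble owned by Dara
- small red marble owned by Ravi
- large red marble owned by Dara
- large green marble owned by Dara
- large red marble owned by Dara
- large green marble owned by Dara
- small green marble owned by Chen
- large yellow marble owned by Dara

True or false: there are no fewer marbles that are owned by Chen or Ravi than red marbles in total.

marbles owned by Chen or Ravi: 9.
red marbles: 10.
The claim requires 9 ≥ 10, which does not hold.

False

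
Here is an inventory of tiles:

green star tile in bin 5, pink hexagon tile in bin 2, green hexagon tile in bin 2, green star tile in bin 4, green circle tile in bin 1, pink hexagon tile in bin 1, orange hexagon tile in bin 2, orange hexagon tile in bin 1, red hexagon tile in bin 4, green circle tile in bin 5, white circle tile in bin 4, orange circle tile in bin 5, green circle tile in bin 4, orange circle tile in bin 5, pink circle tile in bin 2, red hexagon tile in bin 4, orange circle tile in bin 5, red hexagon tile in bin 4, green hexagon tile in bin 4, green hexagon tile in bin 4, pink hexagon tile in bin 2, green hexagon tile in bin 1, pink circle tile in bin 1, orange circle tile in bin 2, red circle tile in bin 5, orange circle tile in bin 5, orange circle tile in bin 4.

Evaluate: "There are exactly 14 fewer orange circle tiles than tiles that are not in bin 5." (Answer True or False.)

True

orange circle tiles: 6.
tiles that are not in bin 5: 20.
The claim requires 20 − 6 (= 14) to equal 14, which holds.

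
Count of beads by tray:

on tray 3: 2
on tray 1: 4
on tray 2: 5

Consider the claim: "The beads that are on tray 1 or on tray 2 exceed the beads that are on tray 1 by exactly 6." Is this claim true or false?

False

|beads on tray 1 or on tray 2| = 9.
|beads on tray 1| = 4.
The claim requires 9 − 4 (= 5) to equal 6, which does not hold.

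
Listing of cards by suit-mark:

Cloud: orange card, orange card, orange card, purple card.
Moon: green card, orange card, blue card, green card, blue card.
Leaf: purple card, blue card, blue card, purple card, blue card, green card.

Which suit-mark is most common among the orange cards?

Counts by suit-mark (restricted to orange cards): cloud 3, moon 1.
The maximum is 3, held uniquely by cloud.

cloud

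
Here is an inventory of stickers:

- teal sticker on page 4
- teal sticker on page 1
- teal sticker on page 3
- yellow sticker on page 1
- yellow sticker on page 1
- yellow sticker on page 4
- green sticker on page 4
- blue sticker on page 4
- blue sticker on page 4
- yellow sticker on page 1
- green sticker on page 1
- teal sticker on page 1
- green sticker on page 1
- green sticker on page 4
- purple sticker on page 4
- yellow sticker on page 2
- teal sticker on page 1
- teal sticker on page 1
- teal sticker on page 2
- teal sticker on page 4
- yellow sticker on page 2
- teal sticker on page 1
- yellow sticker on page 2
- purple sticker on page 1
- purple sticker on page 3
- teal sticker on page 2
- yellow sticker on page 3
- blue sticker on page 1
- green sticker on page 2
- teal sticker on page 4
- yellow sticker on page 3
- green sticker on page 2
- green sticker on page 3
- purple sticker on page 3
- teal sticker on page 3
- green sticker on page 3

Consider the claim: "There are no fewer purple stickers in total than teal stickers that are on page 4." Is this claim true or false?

True

purple stickers: 4.
teal stickers on page 4: 3.
The claim requires 4 ≥ 3, which holds.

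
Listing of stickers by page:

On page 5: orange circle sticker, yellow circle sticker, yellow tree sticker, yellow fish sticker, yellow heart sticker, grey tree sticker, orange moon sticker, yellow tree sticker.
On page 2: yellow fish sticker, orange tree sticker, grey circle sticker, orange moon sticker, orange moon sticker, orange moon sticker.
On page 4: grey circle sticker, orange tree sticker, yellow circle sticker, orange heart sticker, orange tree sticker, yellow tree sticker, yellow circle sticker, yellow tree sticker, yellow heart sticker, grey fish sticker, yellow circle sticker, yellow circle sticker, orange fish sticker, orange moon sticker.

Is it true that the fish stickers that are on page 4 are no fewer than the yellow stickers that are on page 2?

True

|fish stickers on page 4| = 2.
|yellow stickers on page 2| = 1.
The claim requires 2 ≥ 1, which holds.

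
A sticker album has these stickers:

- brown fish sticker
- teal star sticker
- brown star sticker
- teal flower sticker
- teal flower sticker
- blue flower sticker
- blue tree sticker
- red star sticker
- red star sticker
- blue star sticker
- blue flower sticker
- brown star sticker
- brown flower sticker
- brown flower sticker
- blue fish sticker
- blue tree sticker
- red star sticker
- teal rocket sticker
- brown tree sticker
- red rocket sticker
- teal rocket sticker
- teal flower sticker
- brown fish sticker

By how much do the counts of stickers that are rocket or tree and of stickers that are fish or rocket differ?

0

stickers that are rocket or tree: 6. stickers that are fish or rocket: 6.
|6 − 6| = 6 − 6 = 0.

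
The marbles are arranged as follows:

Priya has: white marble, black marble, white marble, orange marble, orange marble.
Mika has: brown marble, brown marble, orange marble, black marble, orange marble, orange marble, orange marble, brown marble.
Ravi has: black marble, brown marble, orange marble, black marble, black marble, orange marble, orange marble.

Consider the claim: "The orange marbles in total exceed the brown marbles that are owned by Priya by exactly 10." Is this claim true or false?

orange marbles: 9.
brown marbles owned by Priya: 0.
The claim requires 9 − 0 (= 9) to equal 10, which does not hold.

False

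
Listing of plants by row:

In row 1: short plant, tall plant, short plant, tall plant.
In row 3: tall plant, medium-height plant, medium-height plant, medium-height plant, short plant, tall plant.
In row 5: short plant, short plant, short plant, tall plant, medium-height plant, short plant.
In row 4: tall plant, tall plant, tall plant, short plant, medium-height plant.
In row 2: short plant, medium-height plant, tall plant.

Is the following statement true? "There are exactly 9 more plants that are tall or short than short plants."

True

|plants that are tall or short| = 18.
|short plants| = 9.
The claim requires 18 − 9 (= 9) to equal 9, which holds.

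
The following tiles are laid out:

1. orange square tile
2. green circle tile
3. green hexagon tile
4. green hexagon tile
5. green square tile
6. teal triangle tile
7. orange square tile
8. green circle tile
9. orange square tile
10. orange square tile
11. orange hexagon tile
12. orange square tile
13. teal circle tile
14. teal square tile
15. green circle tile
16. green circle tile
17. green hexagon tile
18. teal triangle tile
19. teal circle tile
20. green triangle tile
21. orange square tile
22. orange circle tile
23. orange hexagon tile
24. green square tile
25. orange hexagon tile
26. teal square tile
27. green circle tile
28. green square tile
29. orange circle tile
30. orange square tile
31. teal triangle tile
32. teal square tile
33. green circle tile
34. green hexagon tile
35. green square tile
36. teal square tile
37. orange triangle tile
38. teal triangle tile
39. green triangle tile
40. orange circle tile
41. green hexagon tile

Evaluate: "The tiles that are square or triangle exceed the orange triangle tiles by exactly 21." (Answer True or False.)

True

|tiles that are square or triangle| = 22.
|orange triangle tiles| = 1.
The claim requires 22 − 1 (= 21) to equal 21, which holds.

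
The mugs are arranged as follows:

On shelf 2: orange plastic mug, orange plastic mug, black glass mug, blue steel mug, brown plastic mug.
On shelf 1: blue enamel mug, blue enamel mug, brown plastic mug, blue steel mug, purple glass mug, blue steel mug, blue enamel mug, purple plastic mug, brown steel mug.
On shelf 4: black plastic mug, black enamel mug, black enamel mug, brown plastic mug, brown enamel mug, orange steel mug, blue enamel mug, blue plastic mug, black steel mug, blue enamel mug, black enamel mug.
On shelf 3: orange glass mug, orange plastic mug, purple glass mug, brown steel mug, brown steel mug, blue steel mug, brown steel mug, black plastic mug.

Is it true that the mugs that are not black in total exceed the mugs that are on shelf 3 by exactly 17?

False

There are 26 mugs that are not black.
There are 8 mugs on shelf 3.
The claim requires 26 − 8 (= 18) to equal 17, which does not hold.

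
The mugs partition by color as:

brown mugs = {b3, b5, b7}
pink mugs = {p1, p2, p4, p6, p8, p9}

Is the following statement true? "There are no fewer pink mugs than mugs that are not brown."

True

pink mugs: 6.
mugs that are not brown: 6.
The claim requires 6 ≥ 6, which holds.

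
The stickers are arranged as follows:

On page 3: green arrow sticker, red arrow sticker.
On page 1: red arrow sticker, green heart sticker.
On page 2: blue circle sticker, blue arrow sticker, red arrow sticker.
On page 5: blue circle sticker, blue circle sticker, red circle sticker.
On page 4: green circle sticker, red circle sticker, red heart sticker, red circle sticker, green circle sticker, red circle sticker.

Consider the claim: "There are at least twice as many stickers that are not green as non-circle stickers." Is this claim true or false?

|stickers that are not green| = 12.
|non-circle stickers| = 7.
The claim requires 12 ≥ 2 × 7 = 14, which does not hold.

False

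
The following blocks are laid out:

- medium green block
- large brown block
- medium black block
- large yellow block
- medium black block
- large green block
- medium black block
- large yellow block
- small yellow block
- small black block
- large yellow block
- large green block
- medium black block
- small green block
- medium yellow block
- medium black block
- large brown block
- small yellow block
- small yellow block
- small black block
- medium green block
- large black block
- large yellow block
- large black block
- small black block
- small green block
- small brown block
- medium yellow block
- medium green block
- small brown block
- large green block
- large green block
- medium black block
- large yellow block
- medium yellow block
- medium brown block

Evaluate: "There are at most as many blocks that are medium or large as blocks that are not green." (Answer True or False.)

True

There are 26 blocks that are medium or large.
There are 27 blocks that are not green.
The claim requires 26 ≤ 27, which holds.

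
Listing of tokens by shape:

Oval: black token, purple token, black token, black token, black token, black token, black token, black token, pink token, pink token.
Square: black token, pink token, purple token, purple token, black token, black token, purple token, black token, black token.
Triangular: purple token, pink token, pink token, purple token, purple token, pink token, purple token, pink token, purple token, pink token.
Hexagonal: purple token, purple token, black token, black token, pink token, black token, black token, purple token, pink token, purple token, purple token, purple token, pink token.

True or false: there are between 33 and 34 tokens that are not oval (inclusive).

False

tokens that are not oval: 32.
The claim requires 33 ≤ 32 ≤ 34, which does not hold.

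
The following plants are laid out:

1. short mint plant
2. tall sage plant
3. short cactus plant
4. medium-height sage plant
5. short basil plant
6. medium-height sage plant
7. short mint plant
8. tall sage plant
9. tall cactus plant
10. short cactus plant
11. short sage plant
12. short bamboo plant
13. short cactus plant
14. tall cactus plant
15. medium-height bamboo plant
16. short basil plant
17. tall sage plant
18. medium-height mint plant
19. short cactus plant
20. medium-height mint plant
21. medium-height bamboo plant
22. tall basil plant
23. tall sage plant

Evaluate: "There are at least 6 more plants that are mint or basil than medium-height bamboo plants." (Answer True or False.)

False

|plants that are mint or basil| = 7.
|medium-height bamboo plants| = 2.
The claim requires 7 − 2 = 5 ≥ 6, which does not hold.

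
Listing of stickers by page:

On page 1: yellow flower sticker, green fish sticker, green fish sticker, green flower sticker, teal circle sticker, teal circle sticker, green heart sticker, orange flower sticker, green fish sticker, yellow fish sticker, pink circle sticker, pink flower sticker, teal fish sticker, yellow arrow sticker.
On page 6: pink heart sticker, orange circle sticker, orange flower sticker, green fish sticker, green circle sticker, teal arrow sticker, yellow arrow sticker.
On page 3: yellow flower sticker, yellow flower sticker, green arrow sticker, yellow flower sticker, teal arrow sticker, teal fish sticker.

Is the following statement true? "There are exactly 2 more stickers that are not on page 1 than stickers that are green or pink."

True

stickers that are not on page 1: 13.
stickers that are green or pink: 11.
The claim requires 13 − 11 (= 2) to equal 2, which holds.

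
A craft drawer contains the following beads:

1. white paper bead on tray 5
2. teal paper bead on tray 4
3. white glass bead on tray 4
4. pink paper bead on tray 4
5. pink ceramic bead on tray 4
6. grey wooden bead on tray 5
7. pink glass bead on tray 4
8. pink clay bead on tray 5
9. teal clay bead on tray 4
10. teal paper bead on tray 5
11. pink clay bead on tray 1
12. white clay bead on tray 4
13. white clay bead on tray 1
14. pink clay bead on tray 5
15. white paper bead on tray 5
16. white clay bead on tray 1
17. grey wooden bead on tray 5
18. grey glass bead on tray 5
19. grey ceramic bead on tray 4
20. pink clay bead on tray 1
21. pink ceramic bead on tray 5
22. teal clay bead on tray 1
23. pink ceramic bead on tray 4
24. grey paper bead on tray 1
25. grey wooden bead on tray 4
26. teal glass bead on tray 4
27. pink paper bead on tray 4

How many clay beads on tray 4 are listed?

2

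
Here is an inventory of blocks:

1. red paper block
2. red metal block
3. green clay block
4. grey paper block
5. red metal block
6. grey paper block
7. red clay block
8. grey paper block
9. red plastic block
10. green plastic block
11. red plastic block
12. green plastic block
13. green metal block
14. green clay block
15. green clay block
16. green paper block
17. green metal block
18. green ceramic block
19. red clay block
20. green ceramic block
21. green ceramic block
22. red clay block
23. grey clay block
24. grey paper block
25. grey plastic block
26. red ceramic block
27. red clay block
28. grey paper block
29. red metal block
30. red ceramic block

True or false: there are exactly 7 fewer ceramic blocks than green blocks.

There are 5 ceramic blocks.
There are 11 green blocks.
The claim requires 11 − 5 (= 6) to equal 7, which does not hold.

False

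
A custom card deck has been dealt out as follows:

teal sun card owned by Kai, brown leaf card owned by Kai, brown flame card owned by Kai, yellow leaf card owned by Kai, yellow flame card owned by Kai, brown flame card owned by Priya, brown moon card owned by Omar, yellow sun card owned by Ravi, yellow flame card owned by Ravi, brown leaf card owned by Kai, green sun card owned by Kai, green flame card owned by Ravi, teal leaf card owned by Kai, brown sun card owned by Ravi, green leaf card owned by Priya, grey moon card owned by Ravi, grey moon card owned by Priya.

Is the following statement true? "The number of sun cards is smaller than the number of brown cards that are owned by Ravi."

False

|sun cards| = 4.
|brown cards owned by Ravi| = 1.
The claim requires 4 < 1, which does not hold.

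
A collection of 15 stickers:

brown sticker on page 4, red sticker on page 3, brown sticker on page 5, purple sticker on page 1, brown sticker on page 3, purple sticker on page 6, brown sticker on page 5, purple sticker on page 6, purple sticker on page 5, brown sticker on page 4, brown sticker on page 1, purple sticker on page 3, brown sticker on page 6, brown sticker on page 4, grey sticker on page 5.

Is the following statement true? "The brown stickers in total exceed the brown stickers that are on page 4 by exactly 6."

|brown stickers| = 8.
|brown stickers on page 4| = 3.
The claim requires 8 − 3 (= 5) to equal 6, which does not hold.

False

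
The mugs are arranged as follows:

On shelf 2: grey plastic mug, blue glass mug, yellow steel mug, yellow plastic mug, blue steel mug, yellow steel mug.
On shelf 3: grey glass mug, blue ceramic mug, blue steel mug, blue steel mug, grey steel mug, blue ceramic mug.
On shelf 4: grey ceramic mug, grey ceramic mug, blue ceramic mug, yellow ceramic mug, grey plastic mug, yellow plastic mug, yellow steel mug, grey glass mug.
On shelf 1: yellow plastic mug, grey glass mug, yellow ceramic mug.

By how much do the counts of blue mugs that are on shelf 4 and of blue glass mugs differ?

blue mugs on shelf 4: 1. blue glass mugs: 1.
|1 − 1| = 1 − 1 = 0.

0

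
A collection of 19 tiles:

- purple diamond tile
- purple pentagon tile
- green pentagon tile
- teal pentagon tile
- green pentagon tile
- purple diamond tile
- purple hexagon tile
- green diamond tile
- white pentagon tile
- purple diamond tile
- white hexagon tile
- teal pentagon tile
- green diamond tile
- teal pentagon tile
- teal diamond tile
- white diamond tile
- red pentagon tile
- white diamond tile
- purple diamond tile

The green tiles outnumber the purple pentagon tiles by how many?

green tiles: 4.
purple pentagon tiles: 1.
4 − 1 = 3.

3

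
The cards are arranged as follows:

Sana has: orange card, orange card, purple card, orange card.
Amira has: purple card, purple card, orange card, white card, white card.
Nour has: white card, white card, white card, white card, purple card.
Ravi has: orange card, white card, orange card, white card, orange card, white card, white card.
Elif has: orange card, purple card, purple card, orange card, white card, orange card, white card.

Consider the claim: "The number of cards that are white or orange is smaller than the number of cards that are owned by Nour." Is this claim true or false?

False

cards that are white or orange: 22.
cards owned by Nour: 5.
The claim requires 22 < 5, which does not hold.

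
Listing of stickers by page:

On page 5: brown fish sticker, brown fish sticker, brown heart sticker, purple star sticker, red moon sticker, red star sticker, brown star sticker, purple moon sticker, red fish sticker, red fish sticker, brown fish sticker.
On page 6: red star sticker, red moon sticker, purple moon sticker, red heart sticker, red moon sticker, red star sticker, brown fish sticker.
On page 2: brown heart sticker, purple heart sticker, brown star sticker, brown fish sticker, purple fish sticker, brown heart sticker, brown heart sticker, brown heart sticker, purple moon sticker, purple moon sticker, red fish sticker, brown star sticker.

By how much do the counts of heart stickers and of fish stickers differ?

2

heart stickers: 7. fish stickers: 9.
|7 − 9| = 9 − 7 = 2.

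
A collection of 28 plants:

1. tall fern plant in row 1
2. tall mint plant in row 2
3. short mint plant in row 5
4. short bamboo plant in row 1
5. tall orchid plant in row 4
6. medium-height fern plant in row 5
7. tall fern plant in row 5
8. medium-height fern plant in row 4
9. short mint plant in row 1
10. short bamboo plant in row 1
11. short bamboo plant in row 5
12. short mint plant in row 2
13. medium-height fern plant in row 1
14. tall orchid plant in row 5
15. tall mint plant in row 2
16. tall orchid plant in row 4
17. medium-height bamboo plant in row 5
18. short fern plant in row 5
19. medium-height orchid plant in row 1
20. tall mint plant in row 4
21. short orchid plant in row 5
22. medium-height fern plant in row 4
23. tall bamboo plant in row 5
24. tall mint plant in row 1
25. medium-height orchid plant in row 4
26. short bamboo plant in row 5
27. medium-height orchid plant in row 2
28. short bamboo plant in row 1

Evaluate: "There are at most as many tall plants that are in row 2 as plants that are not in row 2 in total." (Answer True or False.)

tall plants in row 2: 2.
plants that are not in row 2: 24.
The claim requires 2 ≤ 24, which holds.

True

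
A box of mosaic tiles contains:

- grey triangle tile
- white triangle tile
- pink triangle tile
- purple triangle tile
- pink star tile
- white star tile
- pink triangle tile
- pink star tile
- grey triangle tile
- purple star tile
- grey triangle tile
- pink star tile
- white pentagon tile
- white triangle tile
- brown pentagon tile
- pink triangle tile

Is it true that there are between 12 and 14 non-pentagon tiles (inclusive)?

True

|non-pentagon tiles| = 14.
The claim requires 12 ≤ 14 ≤ 14, which holds.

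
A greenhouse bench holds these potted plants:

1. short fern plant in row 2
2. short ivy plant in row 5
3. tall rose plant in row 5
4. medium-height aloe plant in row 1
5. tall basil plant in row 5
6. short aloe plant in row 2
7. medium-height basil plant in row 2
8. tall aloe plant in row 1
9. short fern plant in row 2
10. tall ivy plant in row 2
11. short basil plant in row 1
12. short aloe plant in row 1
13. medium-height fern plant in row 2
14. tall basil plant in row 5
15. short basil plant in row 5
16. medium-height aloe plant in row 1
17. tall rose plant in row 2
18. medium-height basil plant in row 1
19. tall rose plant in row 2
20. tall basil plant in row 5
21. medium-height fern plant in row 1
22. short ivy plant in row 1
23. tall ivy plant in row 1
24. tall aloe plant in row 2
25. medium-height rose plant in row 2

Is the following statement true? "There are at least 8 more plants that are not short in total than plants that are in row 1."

True

There are 17 plants that are not short.
There are 9 plants in row 1.
The claim requires 17 − 9 = 8 ≥ 8, which holds.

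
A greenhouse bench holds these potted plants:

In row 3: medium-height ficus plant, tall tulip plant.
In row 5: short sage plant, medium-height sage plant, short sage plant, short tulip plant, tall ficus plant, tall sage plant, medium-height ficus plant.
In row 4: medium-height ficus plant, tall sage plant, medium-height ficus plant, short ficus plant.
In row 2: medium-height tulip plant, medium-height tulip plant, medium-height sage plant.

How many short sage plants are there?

2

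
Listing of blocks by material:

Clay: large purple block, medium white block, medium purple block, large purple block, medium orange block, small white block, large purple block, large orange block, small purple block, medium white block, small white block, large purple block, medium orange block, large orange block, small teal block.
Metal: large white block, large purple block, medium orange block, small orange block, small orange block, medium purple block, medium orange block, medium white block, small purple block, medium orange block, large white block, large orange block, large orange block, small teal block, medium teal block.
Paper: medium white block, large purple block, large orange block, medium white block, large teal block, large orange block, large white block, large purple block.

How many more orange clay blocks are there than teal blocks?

orange clay blocks: 4.
teal blocks: 4.
4 − 4 = 0.

0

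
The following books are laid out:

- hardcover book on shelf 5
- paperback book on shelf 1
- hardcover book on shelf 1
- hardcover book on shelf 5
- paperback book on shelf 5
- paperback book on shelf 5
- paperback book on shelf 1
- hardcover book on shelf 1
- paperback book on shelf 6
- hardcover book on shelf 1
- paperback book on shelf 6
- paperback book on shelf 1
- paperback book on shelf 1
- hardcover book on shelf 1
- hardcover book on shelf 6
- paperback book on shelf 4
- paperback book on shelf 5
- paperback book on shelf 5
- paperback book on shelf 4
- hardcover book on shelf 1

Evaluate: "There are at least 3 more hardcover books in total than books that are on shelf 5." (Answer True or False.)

False

hardcover books: 8.
books on shelf 5: 6.
The claim requires 8 − 6 = 2 ≥ 3, which does not hold.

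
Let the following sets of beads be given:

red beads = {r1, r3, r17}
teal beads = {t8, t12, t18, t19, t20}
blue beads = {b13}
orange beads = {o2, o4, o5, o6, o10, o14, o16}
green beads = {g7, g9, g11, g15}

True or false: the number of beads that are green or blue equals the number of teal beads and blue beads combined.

|beads that are green or blue| = 5.
teal beads: 5; blue beads: 1; combined: 5 + 1 = 6.
The claim requires 5 = 6, which does not hold.

False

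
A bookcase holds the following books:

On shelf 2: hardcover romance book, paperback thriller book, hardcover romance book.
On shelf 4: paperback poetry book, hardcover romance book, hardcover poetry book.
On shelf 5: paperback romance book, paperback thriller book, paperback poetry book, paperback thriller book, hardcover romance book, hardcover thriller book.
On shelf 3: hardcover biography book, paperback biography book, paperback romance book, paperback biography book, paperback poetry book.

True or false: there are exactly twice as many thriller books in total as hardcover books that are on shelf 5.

True

There are 4 thriller books.
There are 2 hardcover books on shelf 5.
The claim requires 4 = 2 × 2 = 4, which holds.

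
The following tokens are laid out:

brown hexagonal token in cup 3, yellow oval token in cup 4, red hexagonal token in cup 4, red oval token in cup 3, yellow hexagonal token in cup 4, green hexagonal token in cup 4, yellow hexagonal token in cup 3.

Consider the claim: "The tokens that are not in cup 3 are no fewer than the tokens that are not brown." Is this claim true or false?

False

There are 4 tokens that are not in cup 3.
There are 6 tokens that are not brown.
The claim requires 4 ≥ 6, which does not hold.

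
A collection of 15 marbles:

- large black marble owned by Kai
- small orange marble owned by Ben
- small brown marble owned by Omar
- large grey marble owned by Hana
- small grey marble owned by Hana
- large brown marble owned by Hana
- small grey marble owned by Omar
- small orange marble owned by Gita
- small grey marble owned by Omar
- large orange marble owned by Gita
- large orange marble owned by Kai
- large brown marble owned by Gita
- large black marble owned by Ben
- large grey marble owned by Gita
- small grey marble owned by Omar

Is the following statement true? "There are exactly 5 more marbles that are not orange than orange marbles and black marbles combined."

True

|marbles that are not orange| = 11.
orange marbles: 4; black marbles: 2; combined: 4 + 2 = 6.
The claim requires 11 − 6 (= 5) to equal 5, which holds.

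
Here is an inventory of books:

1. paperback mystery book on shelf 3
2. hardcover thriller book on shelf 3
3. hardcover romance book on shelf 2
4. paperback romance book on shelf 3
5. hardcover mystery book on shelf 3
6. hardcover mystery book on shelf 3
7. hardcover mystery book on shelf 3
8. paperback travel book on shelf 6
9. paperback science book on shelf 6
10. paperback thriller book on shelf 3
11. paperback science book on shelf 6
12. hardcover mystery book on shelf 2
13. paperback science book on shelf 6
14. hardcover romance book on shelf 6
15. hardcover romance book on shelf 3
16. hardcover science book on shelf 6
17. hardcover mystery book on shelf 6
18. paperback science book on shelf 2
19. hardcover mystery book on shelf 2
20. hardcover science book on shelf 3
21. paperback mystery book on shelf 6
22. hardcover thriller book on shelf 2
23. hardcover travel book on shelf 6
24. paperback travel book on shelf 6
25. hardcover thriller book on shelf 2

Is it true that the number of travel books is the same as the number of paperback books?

|travel books| = 3.
|paperback books| = 10.
The claim requires 3 = 10, which does not hold.

False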